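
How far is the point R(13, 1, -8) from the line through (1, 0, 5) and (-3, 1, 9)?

√17

A direction vector is d = (-4, 1, 4).
AP = (12, 1, -13), and AP × d = (17, 4, 16).
|AP × d|² = 561 and |d|² = 33, so the distance is √(561/33) = √17.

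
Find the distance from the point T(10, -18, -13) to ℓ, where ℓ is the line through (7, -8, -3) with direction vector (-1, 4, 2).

Direction vector d = (-1, 4, 2).
AP = (3, -10, -10), and AP × d = (20, 4, 2).
|AP × d|² = 420 and |d|² = 21, so the distance is √(420/21) = √20 = 2√5.

2√5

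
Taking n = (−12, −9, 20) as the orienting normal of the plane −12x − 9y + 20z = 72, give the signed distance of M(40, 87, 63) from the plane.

-3

n·M − 72 = -75.
|n| = 25, so the signed distance is -75/25 = -3.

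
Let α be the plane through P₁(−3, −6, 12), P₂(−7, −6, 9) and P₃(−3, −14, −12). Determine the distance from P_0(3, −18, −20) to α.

2/13

P₁P₂ = (−4, 0, −3) and P₁P₃ = (0, −8, −24), so a normal is n = P₁P₂ × P₁P₃ = (−24, −96, 32).
Then n·(3, −18, −20) − 1032 = −16.
|n| = √(576 + 9216 + 1024) = 104, so the distance is |-16|/104 = 2/13.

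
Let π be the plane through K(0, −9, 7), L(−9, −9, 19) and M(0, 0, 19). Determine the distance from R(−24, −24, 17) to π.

6√41/41

KL = (−9, 0, 12) and KM = (0, 9, 12), so a normal is n = KL × KM = (−108, 108, −81).
d = |(-108)·(-24) + 108·(-24) + (-81)·17 − (-1539)| / √(11664 + 11664 + 6561) = |162| / (27√41) = 6√41/41.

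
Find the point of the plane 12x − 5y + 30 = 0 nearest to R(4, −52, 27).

(-20, -42, 27)

The perpendicular from R has direction n = (12, −5, 0): r = (4, −52, 27) + μ(12, −5, 0).
Substitute into the plane: n·(R + μn) = -30 gives 308 + 169μ = -30, so μ = -2.
Foot = (4, −52, 27) + (-2)·(12, −5, 0) = (−20, −42, 27).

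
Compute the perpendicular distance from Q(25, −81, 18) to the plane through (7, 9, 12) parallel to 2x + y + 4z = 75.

Parallel planes share the normal n = (2, 1, 4); since (7, 9, 12) lies on the plane, its equation is 2x + y + 4z = 71.
Then n·(25, −81, 18) − 71 = −30.
|n| = √(4 + 1 + 16) = √21, so the distance is |-30|/√21 = 30/√21.

30/√21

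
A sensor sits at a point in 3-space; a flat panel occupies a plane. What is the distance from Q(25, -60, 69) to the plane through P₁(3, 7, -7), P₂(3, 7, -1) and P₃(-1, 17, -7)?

P₁P₂ = (0, 0, 6) and P₁P₃ = (-4, 10, 0), so a normal is n = P₁P₂ × P₁P₃ = (-60, -24, 0).
Then n·(25, -60, 69) - (-348) = 288.
|n| = √(3600 + 576 + 0) = 12√29, so the distance is |288|/(12√29) = 24√29/29.

24√29/29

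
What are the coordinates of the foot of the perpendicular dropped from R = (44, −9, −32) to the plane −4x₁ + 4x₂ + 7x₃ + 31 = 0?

(24, 11, 3)

The perpendicular from R has direction n = (−4, 4, 7): r = (44, −9, −32) + λ(−4, 4, 7).
Substitute into the plane: n·(R + λn) = -31 gives -436 + 81λ = -31, so λ = 5.
Foot = (44, −9, −32) + 5·(−4, 4, 7) = (24, 11, 3).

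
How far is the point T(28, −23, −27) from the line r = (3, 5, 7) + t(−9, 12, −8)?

2√569

Direction vector d = (−9, 12, −8).
AP = (25, −28, −34); AP·d = -289, |AP|² = 2565, |d|² = 289.
distance² = |AP|² − (AP·d)²/|d|² = 2565 − 83521/289 = 2276, so the distance is 2√569.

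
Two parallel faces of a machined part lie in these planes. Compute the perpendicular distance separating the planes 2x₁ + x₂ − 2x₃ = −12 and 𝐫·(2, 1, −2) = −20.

With common normal n = (2, 1, −2) (|n| = 3), the distance is |(-12) − (-20)|/|n| = 8/3.

8/3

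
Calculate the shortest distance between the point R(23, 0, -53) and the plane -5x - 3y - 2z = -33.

d = |(-5)·23 + (-3)·0 + (-2)·(-53) − (-33)| / √(25 + 9 + 4) = |24| / √38 = 12√38/19.

24/√38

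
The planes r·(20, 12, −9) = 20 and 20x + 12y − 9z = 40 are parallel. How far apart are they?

With common normal n = (20, 12, −9) (|n| = 25), the distance is |20 − 40|/|n| = 20/25 = 4/5.

4/5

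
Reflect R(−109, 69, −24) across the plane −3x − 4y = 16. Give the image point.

n = (−3, −4, 0), |n|² = 25, n·R − 16 = 35, so t = 35/25 = 7/5.
Foot F = R − (7/5)·n = (−524/5, 373/5, −24); the reflection is 2F − R = (−503/5, 401/5, −24).

(-503/5, 401/5, -24)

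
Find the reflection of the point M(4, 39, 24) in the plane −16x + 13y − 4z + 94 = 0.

(36, 13, 32)

With n = (−16, 13, −4), the signed offset is (n·M − (-94))/|n|² = 441/441 = 1.
M' = M − 2t·n = (4, 39, 24) − 2·(−16, 13, −4) = (36, 13, 32).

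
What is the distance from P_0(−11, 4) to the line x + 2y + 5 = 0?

2√5/5

The normal to the line is n = (1, 2) with |n| = √5.
|n·P_0 − (-5)| = |-3 − (-5)| = 2, so the distance is 2/√5 = 2√5/5.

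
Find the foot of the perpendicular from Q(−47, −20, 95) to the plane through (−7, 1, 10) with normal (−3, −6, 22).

n = (−3, −6, 22), |n|² = 529, and n·Q − 235 = 2116.
t = 2116/529 = 4, so the foot is Q − t·n = (−47, −20, 95) − 4·(−3, −6, 22) = (−35, 4, 7).

(-35, 4, 7)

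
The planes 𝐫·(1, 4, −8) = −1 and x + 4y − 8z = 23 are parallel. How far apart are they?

Both planes have normal n = (1, 4, −8), |n| = 9. Any point on the first plane is at distance |23 − (-1)|/|n| = 24/9 = 8/3 from the second.

8/3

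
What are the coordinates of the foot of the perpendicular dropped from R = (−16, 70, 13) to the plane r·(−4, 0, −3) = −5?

n = (−4, 0, −3), |n|² = 25, and n·R − (-5) = 30.
t = 30/25 = 6/5, so the foot is R − t·n = (−16, 70, 13) − (6/5)·(−4, 0, −3) = (−56/5, 70, 83/5).

(-56/5, 70, 83/5)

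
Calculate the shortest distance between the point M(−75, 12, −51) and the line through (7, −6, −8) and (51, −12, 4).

A direction vector is d = (44, −6, 12).
AP = (−82, 18, −43), and AP × d = (−42, −908, −300).
|AP × d|² = 916228 and |d|² = 2116, so the distance is √(916228/2116) = √433.

√433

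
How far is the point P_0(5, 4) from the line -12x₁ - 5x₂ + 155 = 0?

d = |(-12)·5 + (-5)·4 − (-155)| / √(144 + 25) = |75|/13 = 75/13.

75/13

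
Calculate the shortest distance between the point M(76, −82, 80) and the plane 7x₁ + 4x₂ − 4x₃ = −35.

9

n = (7, 4, −4); n·P − (-35) = -81; |n| = 9; distance = 81/9 = 9.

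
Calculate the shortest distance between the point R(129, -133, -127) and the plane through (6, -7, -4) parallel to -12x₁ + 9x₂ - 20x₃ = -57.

6

Parallel planes share the normal n = (-12, 9, -20); since (6, -7, -4) lies on the plane, its equation is -12x₁ + 9x₂ - 20x₃ = -55.
Then n·(129, -133, -127) - (-55) = -150.
|n| = √(144 + 81 + 400) = 25, so the distance is |-150|/25 = 6.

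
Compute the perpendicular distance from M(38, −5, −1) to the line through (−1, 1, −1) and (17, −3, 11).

6√13

A direction vector is d = (18, −4, 12).
AP = (39, −6, 0), and AP × d = (−72, −468, −48).
|AP × d|² = 226512 and |d|² = 484, so the distance is √(226512/484) = √468 = 6√13.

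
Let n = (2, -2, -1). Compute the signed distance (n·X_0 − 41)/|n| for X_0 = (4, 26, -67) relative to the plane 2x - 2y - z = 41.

n·X_0 − 41 = -18.
|n| = 3, so the signed distance is -18/3 = -6.

-6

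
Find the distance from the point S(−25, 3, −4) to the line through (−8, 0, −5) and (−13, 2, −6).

A direction vector is d = (−5, 2, −1).
AP = (−17, 3, 1), and AP × d = (−5, −22, −19).
|AP × d|² = 870 and |d|² = 30, so the distance is √(870/30) = √29.

√29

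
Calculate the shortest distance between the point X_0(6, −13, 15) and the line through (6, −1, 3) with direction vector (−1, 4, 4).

12√2

Direction vector d = (−1, 4, 4).
AP = (0, −12, 12); AP·d = 0, |AP|² = 288, |d|² = 33.
distance² = |AP|² − (AP·d)²/|d|² = 288 − 0/33 = 288, so the distance is 12√2.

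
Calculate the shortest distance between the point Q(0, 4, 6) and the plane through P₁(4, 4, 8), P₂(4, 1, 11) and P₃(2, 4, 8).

P₁P₂ = (0, −3, 3) and P₁P₃ = (−2, 0, 0), so a normal is n = P₁P₂ × P₁P₃ = (0, −6, −6).
Then n·(0, 4, 6) − (−72) = 12.
|n| = √(0 + 36 + 36) = 6√2, so the distance is |12|/(6√2) = √2.

√2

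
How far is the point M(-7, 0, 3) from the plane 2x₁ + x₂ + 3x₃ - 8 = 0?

13√14/14

d = |2·(-7) + 1·0 + 3·3 − 8| / √(4 + 1 + 9) = |-13| / √14 = 13/√14.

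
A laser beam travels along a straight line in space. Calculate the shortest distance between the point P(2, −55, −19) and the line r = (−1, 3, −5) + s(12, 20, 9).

√1069

Direction vector d = (12, 20, 9).
AP = (3, −58, −14), and AP × d = (−242, −195, 756).
|AP × d|² = 668125 and |d|² = 625, so the distance is √(668125/625) = √1069.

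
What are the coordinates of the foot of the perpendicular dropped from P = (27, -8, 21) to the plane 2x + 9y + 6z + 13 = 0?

n = (2, 9, 6), |n|² = 121, and n·P − (-13) = 121.
t = 121/121 = 1, so the foot is P − t·n = (27, -8, 21) − 1·(2, 9, 6) = (25, -17, 15).

(25, -17, 15)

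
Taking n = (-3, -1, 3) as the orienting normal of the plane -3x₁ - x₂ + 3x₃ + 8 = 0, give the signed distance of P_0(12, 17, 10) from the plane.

n·P_0 − (-8) = -15.
|n| = √19, so the signed distance is -15√19/19.

-15√19/19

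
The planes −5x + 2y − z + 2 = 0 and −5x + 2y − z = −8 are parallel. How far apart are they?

With common normal n = (−5, 2, −1) (|n| = √30), the distance is |(-2) − (-8)|/|n| = 6/√30 = √30/5.

√30/5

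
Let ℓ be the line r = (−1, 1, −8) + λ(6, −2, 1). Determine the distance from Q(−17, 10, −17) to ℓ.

7

Direction vector d = (6, −2, 1).
AP = (−16, 9, −9); AP·d = -123, |AP|² = 418, |d|² = 41.
distance² = |AP|² − (AP·d)²/|d|² = 418 − 15129/41 = 49, so the distance is 7.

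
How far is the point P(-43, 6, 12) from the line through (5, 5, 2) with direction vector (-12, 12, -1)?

√1249

Direction vector d = (-12, 12, -1).
AP = (-48, 1, 10), and AP × d = (-121, -168, -564).
|AP × d|² = 360961 and |d|² = 289, so the distance is √(360961/289) = √1249.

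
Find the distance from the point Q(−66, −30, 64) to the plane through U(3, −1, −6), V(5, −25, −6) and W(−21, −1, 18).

UV = (2, −24, 0) and UW = (−24, 0, 24), so a normal is n = UV × UW = (−576, −48, −576).
Then n·(−66, −30, 64) − 1776 = 816.
|n| = √(331776 + 2304 + 331776) = 816, so the distance is |816|/816 = 1.

1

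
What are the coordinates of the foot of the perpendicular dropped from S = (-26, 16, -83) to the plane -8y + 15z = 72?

The perpendicular from S has direction n = (0, -8, 15): r = (-26, 16, -83) + μ(0, -8, 15).
Substitute into the plane: n·(S + μn) = 72 gives -1373 + 289μ = 72, so μ = 5.
Foot = (-26, 16, -83) + 5·(0, -8, 15) = (-26, -24, -8).

(-26, -24, -8)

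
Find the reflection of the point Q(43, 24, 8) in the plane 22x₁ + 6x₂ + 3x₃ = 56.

With n = (22, 6, 3), the signed offset is (n·Q − 56)/|n|² = 1058/529 = 2.
Q' = Q − 2t·n = (43, 24, 8) − 4·(22, 6, 3) = (−45, 0, −4).

(-45, 0, -4)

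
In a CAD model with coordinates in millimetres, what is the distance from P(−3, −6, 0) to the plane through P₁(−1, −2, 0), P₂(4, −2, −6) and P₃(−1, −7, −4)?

P₁P₂ = (5, 0, −6) and P₁P₃ = (0, −5, −4), so a normal is n = P₁P₂ × P₁P₃ = (−30, 20, −25).
n = (−30, 20, −25); n·P − (-10) = -20; |n| = 5√77; distance = 20/(5√77) = 4/√77.

4√77/77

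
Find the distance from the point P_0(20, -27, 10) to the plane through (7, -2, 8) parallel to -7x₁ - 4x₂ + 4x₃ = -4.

17/9

Parallel planes share the normal n = (-7, -4, 4); since (7, -2, 8) lies on the plane, its equation is -7x₁ - 4x₂ + 4x₃ = -9.
Then n·(20, -27, 10) - (-9) = 17.
|n| = √(49 + 16 + 16) = 9, so the distance is |17|/9 = 17/9.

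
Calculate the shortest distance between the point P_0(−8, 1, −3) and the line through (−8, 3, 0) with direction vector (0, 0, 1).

Direction vector d = (0, 0, 1).
AP = (0, −2, −3), and AP × d = (−2, 0, 0).
|AP × d|² = 4 and |d|² = 1, so the distance is √4 = 2.

2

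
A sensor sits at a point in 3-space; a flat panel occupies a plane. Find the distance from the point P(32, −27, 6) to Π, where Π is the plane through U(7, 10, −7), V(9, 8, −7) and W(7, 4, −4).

14/√6

UV = (2, −2, 0) and UW = (0, −6, 3), so a normal is n = UV × UW = (−6, −6, −12).
n = (−6, −6, −12); n·P − (-18) = -84; |n| = 6√6; distance = 84/(6√6) = 7√6/3.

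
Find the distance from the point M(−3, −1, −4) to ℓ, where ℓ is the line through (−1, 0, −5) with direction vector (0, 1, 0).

√5

Direction vector d = (0, 1, 0).
AP = (−2, −1, 1); AP·d = -1, |AP|² = 6, |d|² = 1.
distance² = |AP|² − (AP·d)²/|d|² = 6 − 1/1 = 5, so the distance is √5.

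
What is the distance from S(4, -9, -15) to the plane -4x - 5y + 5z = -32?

7√66/33

Normal vector n = (-4, -5, 5), and n·(4, -9, -15) - (-32) = -14.
|n| = √(16 + 25 + 25) = √66, so the distance is |-14|/√66 = 7√66/33.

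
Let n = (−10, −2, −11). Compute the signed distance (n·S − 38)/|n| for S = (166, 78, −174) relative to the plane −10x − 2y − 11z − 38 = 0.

4

n·S − 38 = 60.
|n| = 15, so the signed distance is 60/15 = 4.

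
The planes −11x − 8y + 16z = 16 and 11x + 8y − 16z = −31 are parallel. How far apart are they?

5/7

Divide the second equation by -1 to match normals: −11x − 8y + 16z = 31.
With common normal n = (−11, −8, 16) (|n| = 21), the distance is |16 − 31|/|n| = 15/21 = 5/7.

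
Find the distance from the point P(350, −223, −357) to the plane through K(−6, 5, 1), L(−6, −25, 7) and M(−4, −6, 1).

8

KL = (0, −30, 6) and KM = (2, −11, 0), so a normal is n = KL × KM = (66, 12, 60).
Then n·(350, −223, −357) − (−276) = −720.
|n| = √(4356 + 144 + 3600) = 90, so the distance is |-720|/90 = 8.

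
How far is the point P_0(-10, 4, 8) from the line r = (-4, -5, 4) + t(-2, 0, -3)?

Direction vector d = (-2, 0, -3).
AP = (-6, 9, 4), and AP × d = (-27, -26, 18).
|AP × d|² = 1729 and |d|² = 13, so the distance is √(1729/13) = √133.

√133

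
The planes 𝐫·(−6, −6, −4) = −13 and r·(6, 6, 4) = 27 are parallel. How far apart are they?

Divide the second equation by -1 to match normals: −6x − 6y − 4z = -27.
With common normal n = (−6, −6, −4) (|n| = 2√22), the distance is |(-13) − (-27)|/|n| = 14/(2√22) = 7/√22.

7√22/22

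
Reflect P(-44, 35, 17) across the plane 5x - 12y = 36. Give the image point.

n = (5, -12, 0), |n|² = 169, n·P − 36 = -676, so t = -676/169 = -4.
Foot F = P − (-4)·n = (-24, -13, 17); the reflection is 2F − P = (-4, -61, 17).

(-4, -61, 17)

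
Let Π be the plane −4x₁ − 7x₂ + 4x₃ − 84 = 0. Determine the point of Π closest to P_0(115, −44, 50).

The perpendicular from P_0 has direction n = (−4, −7, 4): r = (115, −44, 50) + μ(−4, −7, 4).
Substitute into the plane: n·(P_0 + μn) = 84 gives 48 + 81μ = 84, so μ = 4/9.
Foot = (115, −44, 50) + (4/9)·(−4, −7, 4) = (1019/9, −424/9, 466/9).

(1019/9, -424/9, 466/9)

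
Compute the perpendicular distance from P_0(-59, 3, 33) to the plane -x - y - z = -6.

n = (-1, -1, -1); n·P − (-6) = 29; |n| = √3; distance = 29/√3 = 29√3/3.

29/√3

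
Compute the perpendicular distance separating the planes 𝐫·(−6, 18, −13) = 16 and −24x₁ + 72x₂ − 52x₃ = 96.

8/23

Divide the second equation by 4 to match normals: −6x₁ + 18x₂ − 13x₃ = 24.
Both planes have normal n = (−6, 18, −13), |n| = 23. Any point on the first plane is at distance |24 − 16|/|n| = 8/23 from the second.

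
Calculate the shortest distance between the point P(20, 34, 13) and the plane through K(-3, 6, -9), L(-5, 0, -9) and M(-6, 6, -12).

KL = (-2, -6, 0) and KM = (-3, 0, -3), so a normal is n = KL × KM = (18, -6, -18).
d = |18·20 + (-6)·34 + (-18)·13 − 72| / √(324 + 36 + 324) = |-150| / (6√19) = 25/√19.

25√19/19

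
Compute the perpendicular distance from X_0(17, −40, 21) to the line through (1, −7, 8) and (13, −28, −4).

A direction vector is d = (12, −21, −12).
AP = (16, −33, 13), and AP × d = (669, 348, 60).
|AP × d|² = 572265 and |d|² = 729, so the distance is √(572265/729) = √785.

√785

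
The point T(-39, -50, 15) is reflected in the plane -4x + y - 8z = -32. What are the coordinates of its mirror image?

(-335/9, -454/9, 167/9)

With n = (-4, 1, -8), the signed offset is (n·T − (-32))/|n|² = 18/81 = 2/9.
T' = T − 2t·n = (-39, -50, 15) − (4/9)·(-4, 1, -8) = (-335/9, -454/9, 167/9).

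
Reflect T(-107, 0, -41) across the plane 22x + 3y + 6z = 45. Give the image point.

With n = (22, 3, 6), the signed offset is (n·T − 45)/|n|² = -2645/529 = -5.
T' = T − 2t·n = (-107, 0, -41) − (-10)·(22, 3, 6) = (113, 30, 19).

(113, 30, 19)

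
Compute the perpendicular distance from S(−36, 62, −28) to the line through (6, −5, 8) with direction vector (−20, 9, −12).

Direction vector d = (−20, 9, −12).
AP = (−42, 67, −36), and AP × d = (−480, 216, 962).
|AP × d|² = 1202500 and |d|² = 625, so the distance is √(1202500/625) = √1924 = 2√481.

2√481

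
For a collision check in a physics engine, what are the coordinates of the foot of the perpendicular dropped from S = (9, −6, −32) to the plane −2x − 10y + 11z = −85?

n = (−2, −10, 11), |n|² = 225, and n·S − (-85) = -225.
t = -225/225 = -1, so the foot is S − t·n = (9, −6, −32) − (-1)·(−2, −10, 11) = (7, −16, −21).

(7, -16, -21)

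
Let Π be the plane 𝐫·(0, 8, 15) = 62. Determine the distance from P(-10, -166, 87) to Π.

5

d = |8·(-166) + 15·87 − 62| / √(0 + 64 + 225) = |-85| / 17 = 5.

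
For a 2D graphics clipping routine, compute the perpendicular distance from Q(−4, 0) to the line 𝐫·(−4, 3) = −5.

21/5

d = |(-4)·(-4) + 3·0 − (-5)| / √(16 + 9) = |21|/5 = 21/5.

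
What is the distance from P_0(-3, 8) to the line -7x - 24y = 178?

349/25

d = |(-7)·(-3) + (-24)·8 − 178| / √(49 + 576) = |-349|/25 = 349/25.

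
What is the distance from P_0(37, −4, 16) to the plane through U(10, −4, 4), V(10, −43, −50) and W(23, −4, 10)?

UV = (0, −39, −54) and UW = (13, 0, 6), so a normal is n = UV × UW = (−234, −702, 507).
Then n·(37, −4, 16) − 2496 = −234.
|n| = √(54756 + 492804 + 257049) = 897, so the distance is |-234|/897 = 6/23.

6/23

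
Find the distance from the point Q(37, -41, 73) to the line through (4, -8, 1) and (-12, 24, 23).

A direction vector is d = (-16, 32, 22).
AP = (33, -33, 72), and AP × d = (-3030, -1878, 528).
|AP × d|² = 12986568 and |d|² = 1764, so the distance is √(12986568/1764) = √7362 = 3√818.

3√818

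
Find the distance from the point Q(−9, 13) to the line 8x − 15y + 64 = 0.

The normal to the line is n = (8, −15) with |n| = 17.
|n·Q − (-64)| = |-267 − (-64)| = 203, so the distance is 203/17.

203/17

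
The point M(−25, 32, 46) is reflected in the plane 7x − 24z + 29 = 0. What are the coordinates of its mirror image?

(3, 32, -50)

n = (7, 0, −24), |n|² = 625, n·M − (-29) = -1250, so t = -1250/625 = -2.
Foot F = M − (-2)·n = (−11, 32, −2); the reflection is 2F − M = (3, 32, −50).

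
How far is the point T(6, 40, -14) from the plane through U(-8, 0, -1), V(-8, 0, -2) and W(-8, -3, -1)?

14

UV = (0, 0, -1) and UW = (0, -3, 0), so a normal is n = UV × UW = (-3, 0, 0).
n = (-3, 0, 0); n·P − 24 = -42; |n| = 3; distance = 42/3 = 14.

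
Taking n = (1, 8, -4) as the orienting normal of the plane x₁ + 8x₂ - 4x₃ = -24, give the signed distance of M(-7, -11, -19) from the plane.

5/9

n·M − (-24) = 5.
|n| = 9, so the signed distance is 5/9.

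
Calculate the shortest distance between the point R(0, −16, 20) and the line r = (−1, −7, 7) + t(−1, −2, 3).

3√3

Direction vector d = (−1, −2, 3).
AP = (1, −9, 13), and AP × d = (−1, −16, −11).
|AP × d|² = 378 and |d|² = 14, so the distance is √(378/14) = √27 = 3√3.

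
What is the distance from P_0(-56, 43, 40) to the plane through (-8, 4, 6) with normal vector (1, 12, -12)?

The plane has equation n·(r − (-8, 4, 6)) = 0, i.e. n·r = -32.
n = (1, 12, -12); n·P − (-32) = 12; |n| = 17; distance = 12/17.

12/17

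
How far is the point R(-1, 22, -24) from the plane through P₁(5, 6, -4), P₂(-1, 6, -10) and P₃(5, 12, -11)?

P₁P₂ = (-6, 0, -6) and P₁P₃ = (0, 6, -7), so a normal is n = P₁P₂ × P₁P₃ = (36, -42, -36).
Then n·(-1, 22, -24) - 72 = -168.
|n| = √(1296 + 1764 + 1296) = 66, so the distance is |-168|/66 = 28/11.

28/11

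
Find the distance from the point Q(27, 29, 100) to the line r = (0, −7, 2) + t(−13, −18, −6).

2√1717

Direction vector d = (−13, −18, −6).
AP = (27, 36, 98), and AP × d = (1548, −1112, −18).
|AP × d|² = 3633172 and |d|² = 529, so the distance is √(3633172/529) = √6868 = 2√1717.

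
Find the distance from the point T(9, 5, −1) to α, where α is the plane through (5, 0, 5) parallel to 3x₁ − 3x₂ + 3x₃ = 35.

7√3/3

Parallel planes share the normal n = (3, −3, 3); since (5, 0, 5) lies on the plane, its equation is 3x₁ − 3x₂ + 3x₃ = 30.
Then n·(9, 5, −1) − 30 = −21.
|n| = √(9 + 9 + 9) = 3√3, so the distance is |-21|/(3√3) = 7/√3.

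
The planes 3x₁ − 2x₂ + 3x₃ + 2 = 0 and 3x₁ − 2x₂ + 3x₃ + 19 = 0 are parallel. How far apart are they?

17√22/22

With common normal n = (3, −2, 3) (|n| = √22), the distance is |(-2) − (-19)|/|n| = 17/√22.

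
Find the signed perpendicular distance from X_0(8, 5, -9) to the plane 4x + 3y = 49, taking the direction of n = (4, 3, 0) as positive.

-2/5

n·X_0 − 49 = -2.
|n| = 5, so the signed distance is -2/5.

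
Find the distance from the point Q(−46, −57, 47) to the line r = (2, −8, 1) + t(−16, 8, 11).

Direction vector d = (−16, 8, 11).
AP = (−48, −49, 46), and AP × d = (−907, −208, −1168).
|AP × d|² = 2230137 and |d|² = 441, so the distance is √(2230137/441) = √5057.

√5057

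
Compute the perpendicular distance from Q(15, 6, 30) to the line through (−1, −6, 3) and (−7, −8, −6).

2√10

A direction vector is d = (−6, −2, −9).
AP = (16, 12, 27); AP·d = -363, |AP|² = 1129, |d|² = 121.
distance² = |AP|² − (AP·d)²/|d|² = 1129 − 131769/121 = 40, so the distance is 2√10.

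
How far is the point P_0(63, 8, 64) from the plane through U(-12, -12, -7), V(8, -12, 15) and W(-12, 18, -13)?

UV = (20, 0, 22) and UW = (0, 30, -6), so a normal is n = UV × UW = (-660, 120, 600).
n = (-660, 120, 600); n·P − 2280 = -4500; |n| = 900; distance = 4500/900 = 5.

5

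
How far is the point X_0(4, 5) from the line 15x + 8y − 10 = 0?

d = |15·4 + 8·5 − 10| / √(225 + 64) = |90|/17 = 90/17.

90/17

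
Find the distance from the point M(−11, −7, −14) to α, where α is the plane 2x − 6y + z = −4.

10/√41

n = (2, −6, 1); n·P − (-4) = 10; |n| = √41; distance = 10/√41 = 10√41/41.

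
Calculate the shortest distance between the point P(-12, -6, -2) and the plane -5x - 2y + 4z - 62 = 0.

Normal vector n = (-5, -2, 4), and n·(-12, -6, -2) - 62 = 2.
|n| = √(25 + 4 + 16) = 3√5, so the distance is |2|/(3√5) = 2/(3√5).

2√5/15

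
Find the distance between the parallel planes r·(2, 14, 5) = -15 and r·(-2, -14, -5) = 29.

14/15

Divide the second equation by -1 to match normals: 2x + 14y + 5z = -29.
Both planes have normal n = (2, 14, 5), |n| = 15. Any point on the first plane is at distance |(-29) − (-15)|/|n| = 14/15 from the second.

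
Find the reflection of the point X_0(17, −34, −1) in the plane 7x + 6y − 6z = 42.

n = (7, 6, −6), |n|² = 121, n·X_0 − 42 = -121, so t = -121/121 = -1.
Foot F = X_0 − (-1)·n = (24, −28, −7); the reflection is 2F − X_0 = (31, −22, −13).

(31, -22, -13)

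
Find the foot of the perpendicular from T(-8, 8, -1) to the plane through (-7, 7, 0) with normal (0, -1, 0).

(-8, 7, -1)

The perpendicular from T has direction n = (0, -1, 0): r = (-8, 8, -1) + λ(0, -1, 0).
Substitute into the plane: n·(T + λn) = -7 gives -8 + 1λ = -7, so λ = 1.
Foot = (-8, 8, -1) + 1·(0, -1, 0) = (-8, 7, -1).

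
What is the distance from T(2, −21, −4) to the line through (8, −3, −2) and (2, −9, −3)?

6√2

A direction vector is d = (−6, −6, −1).
AP = (−6, −18, −2), and AP × d = (6, 6, −72).
|AP × d|² = 5256 and |d|² = 73, so the distance is √(5256/73) = √72 = 6√2.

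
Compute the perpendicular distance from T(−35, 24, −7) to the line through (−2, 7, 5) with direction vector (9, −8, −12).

Direction vector d = (9, −8, −12).
AP = (−33, 17, −12); AP·d = -289, |AP|² = 1522, |d|² = 289.
distance² = |AP|² − (AP·d)²/|d|² = 1522 − 83521/289 = 1233, so the distance is 3√137.

3√137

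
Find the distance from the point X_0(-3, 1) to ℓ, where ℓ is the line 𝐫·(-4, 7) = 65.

46√65/65

The normal to the line is n = (-4, 7) with |n| = √65.
|n·X_0 − 65| = |19 − 65| = 46, so the distance is 46/√65 = 46√65/65.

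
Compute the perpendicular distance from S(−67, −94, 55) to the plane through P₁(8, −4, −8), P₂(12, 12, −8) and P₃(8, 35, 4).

P₁P₂ = (4, 16, 0) and P₁P₃ = (0, 39, 12), so a normal is n = P₁P₂ × P₁P₃ = (192, −48, 156).
d = |192·(-67) + (-48)·(-94) + 156·55 − 480| / √(36864 + 2304 + 24336) = |-252| / 252 = 1.

1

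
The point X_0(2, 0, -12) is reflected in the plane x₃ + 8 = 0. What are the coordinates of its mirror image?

n = (0, 0, 1), |n|² = 1, n·X_0 − (-8) = -4, so t = -4/1 = -4.
Foot F = X_0 − (-4)·n = (2, 0, -8); the reflection is 2F − X_0 = (2, 0, -4).

(2, 0, -4)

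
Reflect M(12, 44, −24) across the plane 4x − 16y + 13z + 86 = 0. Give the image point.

With n = (4, −16, 13), the signed offset is (n·M − (-86))/|n|² = -882/441 = -2.
M' = M − 2t·n = (12, 44, −24) − (-4)·(4, −16, 13) = (28, −20, 28).

(28, -20, 28)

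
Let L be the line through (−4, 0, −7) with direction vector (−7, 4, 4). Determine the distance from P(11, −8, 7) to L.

2√101

Direction vector d = (−7, 4, 4).
AP = (15, −8, 14); AP·d = -81, |AP|² = 485, |d|² = 81.
distance² = |AP|² − (AP·d)²/|d|² = 485 − 6561/81 = 404, so the distance is 2√101.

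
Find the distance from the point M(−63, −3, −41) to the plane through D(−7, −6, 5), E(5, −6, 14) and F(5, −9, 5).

4

DE = (12, 0, 9) and DF = (12, −3, 0), so a normal is n = DE × DF = (27, 108, −36).
Then n·(−63, −3, −41) − (−1017) = 468.
|n| = √(729 + 11664 + 1296) = 117, so the distance is |468|/117 = 4.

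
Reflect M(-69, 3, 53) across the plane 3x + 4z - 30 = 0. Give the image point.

n = (3, 0, 4), |n|² = 25, n·M − 30 = -25, so t = -25/25 = -1.
Foot F = M − (-1)·n = (-66, 3, 57); the reflection is 2F − M = (-63, 3, 61).

(-63, 3, 61)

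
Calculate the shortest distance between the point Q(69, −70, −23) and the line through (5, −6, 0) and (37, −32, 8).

A direction vector is d = (32, −26, 8).
AP = (64, −64, −23), and AP × d = (−1110, −1248, 384).
|AP × d|² = 2937060 and |d|² = 1764, so the distance is √(2937060/1764) = √1665 = 3√185.

3√185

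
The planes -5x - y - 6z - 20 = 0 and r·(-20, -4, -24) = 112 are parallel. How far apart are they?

Divide the second equation by 4 to match normals: -5x - y - 6z = 28.
Both planes have normal n = (-5, -1, -6), |n| = √62. Any point on the first plane is at distance |28 − 20|/|n| = 8/√62 = 4√62/31 from the second.

4√62/31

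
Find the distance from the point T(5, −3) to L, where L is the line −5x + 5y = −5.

7/√2

The normal to the line is n = (−5, 5) with |n| = 5√2.
|n·T − (-5)| = |-40 − (-5)| = 35, so the distance is 35/(5√2) = 7√2/2.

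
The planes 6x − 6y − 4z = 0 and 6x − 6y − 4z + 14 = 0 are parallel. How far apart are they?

With common normal n = (6, −6, −4) (|n| = 2√22), the distance is |0 − (-14)|/|n| = 14/(2√22) = 7√22/22.

7/√22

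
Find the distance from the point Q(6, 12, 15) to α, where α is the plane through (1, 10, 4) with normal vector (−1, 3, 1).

12/√11

The plane has equation n·(r − (1, 10, 4)) = 0, i.e. n·r = 33.
d = |(-1)·6 + 3·12 + 1·15 − 33| / √(1 + 9 + 1) = |12| / √11 = 12/√11.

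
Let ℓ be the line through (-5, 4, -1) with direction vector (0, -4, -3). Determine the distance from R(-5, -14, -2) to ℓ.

10

Direction vector d = (0, -4, -3).
AP = (0, -18, -1), and AP × d = (50, 0, 0).
|AP × d|² = 2500 and |d|² = 25, so the distance is √(2500/25) = √100 = 10.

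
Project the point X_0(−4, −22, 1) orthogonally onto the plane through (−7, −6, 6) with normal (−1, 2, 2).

(-9, -12, 11)

n = (−1, 2, 2), |n|² = 9, and n·X_0 − 7 = -45.
t = -45/9 = -5, so the foot is X_0 − t·n = (−4, −22, 1) − (-5)·(−1, 2, 2) = (−9, −12, 11).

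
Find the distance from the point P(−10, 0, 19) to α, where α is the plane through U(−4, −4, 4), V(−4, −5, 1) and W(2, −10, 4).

UV = (0, −1, −3) and UW = (6, −6, 0), so a normal is n = UV × UW = (−18, −18, 6).
Then n·(−10, 0, 19) − 168 = 126.
|n| = √(324 + 324 + 36) = 6√19, so the distance is |126|/(6√19) = 21√19/19.

21√19/19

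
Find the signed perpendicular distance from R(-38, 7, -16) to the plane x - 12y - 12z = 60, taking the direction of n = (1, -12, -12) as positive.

10/17

n·R − 60 = 10.
|n| = 17, so the signed distance is 10/17.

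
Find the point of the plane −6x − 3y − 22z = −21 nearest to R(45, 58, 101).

(15, 43, -9)

n = (−6, −3, −22), |n|² = 529, and n·R − (-21) = -2645.
t = -2645/529 = -5, so the foot is R − t·n = (45, 58, 101) − (-5)·(−6, −3, −22) = (15, 43, −9).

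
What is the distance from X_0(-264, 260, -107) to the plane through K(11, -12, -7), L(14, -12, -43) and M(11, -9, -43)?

8

KL = (3, 0, -36) and KM = (0, 3, -36), so a normal is n = KL × KM = (108, 108, 9).
Then n·(-264, 260, -107) - (-171) = -1224.
|n| = √(11664 + 11664 + 81) = 153, so the distance is |-1224|/153 = 8.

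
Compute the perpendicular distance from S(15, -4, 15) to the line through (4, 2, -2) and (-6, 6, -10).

√41

A direction vector is d = (-10, 4, -8).
AP = (11, -6, 17), and AP × d = (-20, -82, -16).
|AP × d|² = 7380 and |d|² = 180, so the distance is √(7380/180) = √41.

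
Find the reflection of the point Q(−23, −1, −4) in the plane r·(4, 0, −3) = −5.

(1, -1, -22)

n = (4, 0, −3), |n|² = 25, n·Q − (-5) = -75, so t = -75/25 = -3.
Foot F = Q − (-3)·n = (−11, −1, −13); the reflection is 2F − Q = (1, −1, −22).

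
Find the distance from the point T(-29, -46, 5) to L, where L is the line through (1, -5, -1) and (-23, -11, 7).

2√274

A direction vector is d = (-24, -6, 8).
AP = (-30, -41, 6); AP·d = 1014, |AP|² = 2617, |d|² = 676.
distance² = |AP|² − (AP·d)²/|d|² = 2617 − 1028196/676 = 1096, so the distance is 2√274.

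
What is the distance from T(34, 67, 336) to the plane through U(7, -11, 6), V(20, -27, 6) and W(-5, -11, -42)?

6

UV = (13, -16, 0) and UW = (-12, 0, -48), so a normal is n = UV × UW = (768, 624, -192).
Then n·(34, 67, 336) - (-2640) = 6048.
|n| = √(589824 + 389376 + 36864) = 1008, so the distance is |6048|/1008 = 6.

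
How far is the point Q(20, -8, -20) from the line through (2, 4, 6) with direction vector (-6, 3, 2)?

Direction vector d = (-6, 3, 2).
AP = (18, -12, -26), and AP × d = (54, 120, -18).
|AP × d|² = 17640 and |d|² = 49, so the distance is √(17640/49) = √360 = 6√10.

6√10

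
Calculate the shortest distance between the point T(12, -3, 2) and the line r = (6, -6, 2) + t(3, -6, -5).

3√5

Direction vector d = (3, -6, -5).
AP = (6, 3, 0), and AP × d = (-15, 30, -45).
|AP × d|² = 3150 and |d|² = 70, so the distance is √(3150/70) = √45 = 3√5.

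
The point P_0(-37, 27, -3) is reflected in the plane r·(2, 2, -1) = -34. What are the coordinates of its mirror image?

(-401/9, 175/9, 7/9)

n = (2, 2, -1), |n|² = 9, n·P_0 − (-34) = 17, so t = 17/9.
Foot F = P_0 − (17/9)·n = (-367/9, 209/9, -10/9); the reflection is 2F − P_0 = (-401/9, 175/9, 7/9).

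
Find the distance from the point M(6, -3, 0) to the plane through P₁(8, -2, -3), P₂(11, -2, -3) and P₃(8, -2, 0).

1

P₁P₂ = (3, 0, 0) and P₁P₃ = (0, 0, 3), so a normal is n = P₁P₂ × P₁P₃ = (0, -9, 0).
Then n·(6, -3, 0) - 18 = 9.
|n| = √(0 + 81 + 0) = 9, so the distance is |9|/9 = 1.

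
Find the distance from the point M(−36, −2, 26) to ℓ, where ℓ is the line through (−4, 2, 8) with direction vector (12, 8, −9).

4√13

Direction vector d = (12, 8, −9).
AP = (−32, −4, 18); AP·d = -578, |AP|² = 1364, |d|² = 289.
distance² = |AP|² − (AP·d)²/|d|² = 1364 − 334084/289 = 208, so the distance is 4√13.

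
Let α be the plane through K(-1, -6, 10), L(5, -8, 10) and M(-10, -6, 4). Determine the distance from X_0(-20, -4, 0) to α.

4/7

KL = (6, -2, 0) and KM = (-9, 0, -6), so a normal is n = KL × KM = (12, 36, -18).
d = |12·(-20) + 36·(-4) + (-18)·0 − (-408)| / √(144 + 1296 + 324) = |24| / 42 = 4/7.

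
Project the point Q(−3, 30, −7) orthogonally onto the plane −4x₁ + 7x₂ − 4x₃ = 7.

(9, 9, 5)

n = (−4, 7, −4), |n|² = 81, and n·Q − 7 = 243.
t = 243/81 = 3, so the foot is Q − t·n = (−3, 30, −7) − 3·(−4, 7, −4) = (9, 9, 5).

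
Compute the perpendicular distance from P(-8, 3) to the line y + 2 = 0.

5

The normal to the line is n = (0, 1) with |n| = 1.
|n·P − (-2)| = |3 − (-2)| = 5, so the distance is 5/1 = 5.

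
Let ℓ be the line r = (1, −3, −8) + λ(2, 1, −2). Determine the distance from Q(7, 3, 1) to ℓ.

Direction vector d = (2, 1, −2).
AP = (6, 6, 9), and AP × d = (−21, 30, −6).
|AP × d|² = 1377 and |d|² = 9, so the distance is √(1377/9) = √153 = 3√17.

3√17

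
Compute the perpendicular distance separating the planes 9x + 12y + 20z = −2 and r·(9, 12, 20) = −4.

Both planes have normal n = (9, 12, 20), |n| = 25. Any point on the first plane is at distance |(-4) − (-2)|/|n| = 2/25 from the second.

2/25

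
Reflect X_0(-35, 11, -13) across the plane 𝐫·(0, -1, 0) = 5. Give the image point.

n = (0, -1, 0), |n|² = 1, n·X_0 − 5 = -16, so t = -16/1 = -16.
Foot F = X_0 − (-16)·n = (-35, -5, -13); the reflection is 2F − X_0 = (-35, -21, -13).

(-35, -21, -13)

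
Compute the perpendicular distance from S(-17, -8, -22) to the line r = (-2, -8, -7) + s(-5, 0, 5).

Direction vector d = (-5, 0, 5).
AP = (-15, 0, -15), and AP × d = (0, 150, 0).
|AP × d|² = 22500 and |d|² = 50, so the distance is √(22500/50) = √450 = 15√2.

15√2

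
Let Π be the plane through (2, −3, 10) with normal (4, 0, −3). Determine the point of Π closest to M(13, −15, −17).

The perpendicular from M has direction n = (4, 0, −3): r = (13, −15, −17) + λ(4, 0, −3).
Substitute into the plane: n·(M + λn) = -22 gives 103 + 25λ = -22, so λ = -5.
Foot = (13, −15, −17) + (-5)·(4, 0, −3) = (−7, −15, −2).

(-7, -15, -2)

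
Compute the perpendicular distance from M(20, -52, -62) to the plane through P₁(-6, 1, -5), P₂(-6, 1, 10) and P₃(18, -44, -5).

P₁P₂ = (0, 0, 15) and P₁P₃ = (24, -45, 0), so a normal is n = P₁P₂ × P₁P₃ = (675, 360, 0).
n = (675, 360, 0); n·P − (-3690) = -1530; |n| = 765; distance = 1530/765 = 2.

2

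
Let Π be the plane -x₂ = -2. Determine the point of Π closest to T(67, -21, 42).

(67, 2, 42)

The perpendicular from T has direction n = (0, -1, 0): r = (67, -21, 42) + λ(0, -1, 0).
Substitute into the plane: n·(T + λn) = -2 gives 21 + 1λ = -2, so λ = -23.
Foot = (67, -21, 42) + (-23)·(0, -1, 0) = (67, 2, 42).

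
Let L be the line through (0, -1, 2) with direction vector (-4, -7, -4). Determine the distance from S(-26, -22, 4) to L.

Direction vector d = (-4, -7, -4).
AP = (-26, -21, 2), and AP × d = (98, -112, 98).
|AP × d|² = 31752 and |d|² = 81, so the distance is √(31752/81) = √392 = 14√2.

14√2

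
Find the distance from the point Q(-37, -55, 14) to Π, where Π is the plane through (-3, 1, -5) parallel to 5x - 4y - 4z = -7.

22/√57

Parallel planes share the normal n = (5, -4, -4); since (-3, 1, -5) lies on the plane, its equation is 5x - 4y - 4z = 1.
Then n·(-37, -55, 14) - 1 = -22.
|n| = √(25 + 16 + 16) = √57, so the distance is |-22|/√57 = 22/√57.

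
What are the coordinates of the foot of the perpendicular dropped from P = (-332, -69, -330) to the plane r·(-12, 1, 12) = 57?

The perpendicular from P has direction n = (-12, 1, 12): r = (-332, -69, -330) + t(-12, 1, 12).
Substitute into the plane: n·(P + tn) = 57 gives -45 + 289t = 57, so t = 6/17.
Foot = (-332, -69, -330) + (6/17)·(-12, 1, 12) = (-5716/17, -1167/17, -5538/17).

(-5716/17, -1167/17, -5538/17)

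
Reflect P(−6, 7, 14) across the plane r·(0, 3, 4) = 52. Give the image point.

(-6, 1, 6)

n = (0, 3, 4), |n|² = 25, n·P − 52 = 25, so t = 25/25 = 1.
Foot F = P − 1·n = (−6, 4, 10); the reflection is 2F − P = (−6, 1, 6).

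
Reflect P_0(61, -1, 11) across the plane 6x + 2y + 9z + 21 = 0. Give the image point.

n = (6, 2, 9), |n|² = 121, n·P_0 − (-21) = 484, so t = 484/121 = 4.
Foot F = P_0 − 4·n = (37, -9, -25); the reflection is 2F − P_0 = (13, -17, -61).

(13, -17, -61)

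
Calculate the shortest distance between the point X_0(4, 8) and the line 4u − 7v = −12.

28√65/65

d = |4·4 + (-7)·8 − (-12)| / √(16 + 49) = |-28|/√65 = 28√65/65.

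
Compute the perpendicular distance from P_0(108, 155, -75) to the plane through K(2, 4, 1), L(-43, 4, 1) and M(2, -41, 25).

4

KL = (-45, 0, 0) and KM = (0, -45, 24), so a normal is n = KL × KM = (0, 1080, 2025).
n = (0, 1080, 2025); n·P − 6345 = 9180; |n| = 2295; distance = 9180/2295 = 4.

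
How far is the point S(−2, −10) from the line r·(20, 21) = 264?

514/29

The normal to the line is n = (20, 21) with |n| = 29.
|n·S − 264| = |-250 − 264| = 514, so the distance is 514/29.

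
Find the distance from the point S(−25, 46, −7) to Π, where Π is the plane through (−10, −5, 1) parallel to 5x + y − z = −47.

Parallel planes share the normal n = (5, 1, −1); since (−10, −5, 1) lies on the plane, its equation is 5x + y − z = -56.
n = (5, 1, −1); n·P − (-56) = -16; |n| = 3√3; distance = 16/(3√3).

16√3/9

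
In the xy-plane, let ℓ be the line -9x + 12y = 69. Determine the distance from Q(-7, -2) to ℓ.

The normal to the line is n = (-9, 12) with |n| = 15.
|n·Q − 69| = |39 − 69| = 30, so the distance is 30/15 = 2.

2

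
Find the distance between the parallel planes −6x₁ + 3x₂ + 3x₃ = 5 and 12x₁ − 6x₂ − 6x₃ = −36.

13/(3√6)

Divide the second equation by -2 to match normals: −6x₁ + 3x₂ + 3x₃ = 18.
With common normal n = (−6, 3, 3) (|n| = 3√6), the distance is |5 − 18|/|n| = 13/(3√6).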